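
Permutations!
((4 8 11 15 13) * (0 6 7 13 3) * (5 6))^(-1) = ((0 5 6 7 13 4 8 11 15 3))^(-1) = (0 3 15 11 8 4 13 7 6 5)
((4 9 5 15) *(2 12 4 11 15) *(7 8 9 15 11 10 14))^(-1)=(2 5 9 8 7 14 10 15 4 12)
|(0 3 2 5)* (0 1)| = 5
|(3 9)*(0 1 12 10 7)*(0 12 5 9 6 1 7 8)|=5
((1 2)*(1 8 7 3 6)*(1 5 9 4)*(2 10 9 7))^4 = ((1 10 9 4)(2 8)(3 6 5 7))^4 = (10)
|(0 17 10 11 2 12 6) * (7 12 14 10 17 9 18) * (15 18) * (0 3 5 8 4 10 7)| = 44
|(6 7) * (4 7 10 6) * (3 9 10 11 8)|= |(3 9 10 6 11 8)(4 7)|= 6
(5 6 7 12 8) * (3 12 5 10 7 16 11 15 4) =(3 12 8 10 7 5 6 16 11 15 4) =[0, 1, 2, 12, 3, 6, 16, 5, 10, 9, 7, 15, 8, 13, 14, 4, 11]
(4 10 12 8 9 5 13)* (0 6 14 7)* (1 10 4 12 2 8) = (0 6 14 7)(1 10 2 8 9 5 13 12) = [6, 10, 8, 3, 4, 13, 14, 0, 9, 5, 2, 11, 1, 12, 7]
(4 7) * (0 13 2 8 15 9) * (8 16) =[13, 1, 16, 3, 7, 5, 6, 4, 15, 0, 10, 11, 12, 2, 14, 9, 8] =(0 13 2 16 8 15 9)(4 7)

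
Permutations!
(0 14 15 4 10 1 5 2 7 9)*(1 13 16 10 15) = (0 14 1 5 2 7 9)(4 15)(10 13 16) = [14, 5, 7, 3, 15, 2, 6, 9, 8, 0, 13, 11, 12, 16, 1, 4, 10]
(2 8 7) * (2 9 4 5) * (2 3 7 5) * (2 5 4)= (2 8 4 5 3 7 9)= [0, 1, 8, 7, 5, 3, 6, 9, 4, 2]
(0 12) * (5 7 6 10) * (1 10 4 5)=(0 12)(1 10)(4 5 7 6)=[12, 10, 2, 3, 5, 7, 4, 6, 8, 9, 1, 11, 0]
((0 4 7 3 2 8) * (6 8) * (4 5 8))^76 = (0 5 8)(2 6 4 7 3)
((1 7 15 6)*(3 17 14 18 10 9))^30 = (18)(1 15)(6 7)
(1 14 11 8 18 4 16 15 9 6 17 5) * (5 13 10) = (1 14 11 8 18 4 16 15 9 6 17 13 10 5) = [0, 14, 2, 3, 16, 1, 17, 7, 18, 6, 5, 8, 12, 10, 11, 9, 15, 13, 4]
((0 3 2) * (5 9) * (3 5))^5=((0 5 9 3 2))^5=(9)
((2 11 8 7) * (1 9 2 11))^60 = ((1 9 2)(7 11 8))^60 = (11)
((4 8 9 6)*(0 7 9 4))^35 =(0 6 9 7)(4 8) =((0 7 9 6)(4 8))^35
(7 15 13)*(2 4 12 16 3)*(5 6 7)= (2 4 12 16 3)(5 6 7 15 13)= [0, 1, 4, 2, 12, 6, 7, 15, 8, 9, 10, 11, 16, 5, 14, 13, 3]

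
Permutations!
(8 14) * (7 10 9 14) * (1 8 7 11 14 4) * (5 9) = (1 8 11 14 7 10 5 9 4) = [0, 8, 2, 3, 1, 9, 6, 10, 11, 4, 5, 14, 12, 13, 7]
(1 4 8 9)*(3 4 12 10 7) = (1 12 10 7 3 4 8 9) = [0, 12, 2, 4, 8, 5, 6, 3, 9, 1, 7, 11, 10]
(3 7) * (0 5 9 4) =(0 5 9 4)(3 7) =[5, 1, 2, 7, 0, 9, 6, 3, 8, 4]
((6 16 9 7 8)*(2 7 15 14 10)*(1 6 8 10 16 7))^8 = ((1 6 7 10 2)(9 15 14 16))^8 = (16)(1 10 6 2 7)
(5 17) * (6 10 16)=(5 17)(6 10 16)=[0, 1, 2, 3, 4, 17, 10, 7, 8, 9, 16, 11, 12, 13, 14, 15, 6, 5]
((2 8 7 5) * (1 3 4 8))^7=((1 3 4 8 7 5 2))^7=(8)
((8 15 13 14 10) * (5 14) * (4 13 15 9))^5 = ((15)(4 13 5 14 10 8 9))^5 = (15)(4 8 14 13 9 10 5)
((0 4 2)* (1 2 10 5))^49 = (0 4 10 5 1 2)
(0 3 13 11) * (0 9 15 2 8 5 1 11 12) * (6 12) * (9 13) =(0 3 9 15 2 8 5 1 11 13 6 12) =[3, 11, 8, 9, 4, 1, 12, 7, 5, 15, 10, 13, 0, 6, 14, 2]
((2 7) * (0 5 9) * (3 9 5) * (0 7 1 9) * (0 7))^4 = (0 1 7)(2 3 9)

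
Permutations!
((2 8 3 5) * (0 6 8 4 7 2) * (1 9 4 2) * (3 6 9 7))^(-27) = (0 3 9 5 4)(1 7)(6 8)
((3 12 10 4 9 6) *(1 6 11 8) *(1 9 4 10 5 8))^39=((1 6 3 12 5 8 9 11))^39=(1 11 9 8 5 12 3 6)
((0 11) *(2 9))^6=((0 11)(2 9))^6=(11)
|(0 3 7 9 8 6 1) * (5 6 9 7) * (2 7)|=10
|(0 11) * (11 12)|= 3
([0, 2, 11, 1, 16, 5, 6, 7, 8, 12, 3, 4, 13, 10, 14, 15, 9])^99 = [0, 3, 1, 10, 11, 5, 6, 7, 8, 16, 13, 2, 9, 12, 14, 15, 4]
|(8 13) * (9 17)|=|(8 13)(9 17)|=2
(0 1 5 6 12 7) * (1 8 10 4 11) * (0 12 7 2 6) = [8, 5, 6, 3, 11, 0, 7, 12, 10, 9, 4, 1, 2] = (0 8 10 4 11 1 5)(2 6 7 12)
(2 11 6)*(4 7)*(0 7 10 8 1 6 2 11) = (0 7 4 10 8 1 6 11 2) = [7, 6, 0, 3, 10, 5, 11, 4, 1, 9, 8, 2]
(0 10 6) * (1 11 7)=[10, 11, 2, 3, 4, 5, 0, 1, 8, 9, 6, 7]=(0 10 6)(1 11 7)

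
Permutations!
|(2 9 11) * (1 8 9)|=5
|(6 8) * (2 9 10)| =|(2 9 10)(6 8)| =6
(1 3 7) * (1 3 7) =[0, 7, 2, 1, 4, 5, 6, 3] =(1 7 3)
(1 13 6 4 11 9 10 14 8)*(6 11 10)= (1 13 11 9 6 4 10 14 8)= [0, 13, 2, 3, 10, 5, 4, 7, 1, 6, 14, 9, 12, 11, 8]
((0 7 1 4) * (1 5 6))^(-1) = ((0 7 5 6 1 4))^(-1) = (0 4 1 6 5 7)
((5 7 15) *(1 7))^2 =((1 7 15 5))^2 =(1 15)(5 7)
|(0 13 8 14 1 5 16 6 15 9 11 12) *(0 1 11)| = 12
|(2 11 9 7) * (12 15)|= |(2 11 9 7)(12 15)|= 4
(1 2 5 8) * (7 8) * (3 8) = [0, 2, 5, 8, 4, 7, 6, 3, 1] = (1 2 5 7 3 8)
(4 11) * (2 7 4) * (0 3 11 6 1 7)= (0 3 11 2)(1 7 4 6)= [3, 7, 0, 11, 6, 5, 1, 4, 8, 9, 10, 2]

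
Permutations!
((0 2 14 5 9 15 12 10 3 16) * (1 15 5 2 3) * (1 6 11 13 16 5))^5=(0 15 13 9 6 3 12 16 1 11 5 10)(2 14)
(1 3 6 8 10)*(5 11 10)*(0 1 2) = [1, 3, 0, 6, 4, 11, 8, 7, 5, 9, 2, 10] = (0 1 3 6 8 5 11 10 2)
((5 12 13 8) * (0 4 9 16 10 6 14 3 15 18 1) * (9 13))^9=(0 6 8 15 9)(1 10 13 3 12)(4 14 5 18 16)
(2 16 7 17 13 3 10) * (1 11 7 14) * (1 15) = (1 11 7 17 13 3 10 2 16 14 15) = [0, 11, 16, 10, 4, 5, 6, 17, 8, 9, 2, 7, 12, 3, 15, 1, 14, 13]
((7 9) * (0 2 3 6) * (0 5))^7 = (0 3 5 2 6)(7 9) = ((0 2 3 6 5)(7 9))^7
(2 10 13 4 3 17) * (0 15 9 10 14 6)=[15, 1, 14, 17, 3, 5, 0, 7, 8, 10, 13, 11, 12, 4, 6, 9, 16, 2]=(0 15 9 10 13 4 3 17 2 14 6)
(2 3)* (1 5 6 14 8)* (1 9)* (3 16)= [0, 5, 16, 2, 4, 6, 14, 7, 9, 1, 10, 11, 12, 13, 8, 15, 3]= (1 5 6 14 8 9)(2 16 3)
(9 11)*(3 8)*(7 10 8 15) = (3 15 7 10 8)(9 11) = [0, 1, 2, 15, 4, 5, 6, 10, 3, 11, 8, 9, 12, 13, 14, 7]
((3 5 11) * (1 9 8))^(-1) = (1 8 9)(3 11 5)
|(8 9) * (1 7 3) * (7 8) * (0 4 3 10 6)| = 9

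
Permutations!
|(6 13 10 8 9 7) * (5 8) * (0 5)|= |(0 5 8 9 7 6 13 10)|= 8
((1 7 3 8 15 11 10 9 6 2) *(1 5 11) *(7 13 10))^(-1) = (1 15 8 3 7 11 5 2 6 9 10 13)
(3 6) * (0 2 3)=(0 2 3 6)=[2, 1, 3, 6, 4, 5, 0]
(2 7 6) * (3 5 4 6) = (2 7 3 5 4 6) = [0, 1, 7, 5, 6, 4, 2, 3]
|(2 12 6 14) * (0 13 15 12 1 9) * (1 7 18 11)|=|(0 13 15 12 6 14 2 7 18 11 1 9)|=12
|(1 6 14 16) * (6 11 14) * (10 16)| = 5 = |(1 11 14 10 16)|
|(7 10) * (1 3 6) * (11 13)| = |(1 3 6)(7 10)(11 13)| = 6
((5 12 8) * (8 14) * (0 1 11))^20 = (14)(0 11 1) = ((0 1 11)(5 12 14 8))^20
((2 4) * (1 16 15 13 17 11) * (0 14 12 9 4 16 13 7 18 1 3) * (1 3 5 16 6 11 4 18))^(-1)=(0 3 18 9 12 14)(1 7 15 16 5 11 6 2 4 17 13)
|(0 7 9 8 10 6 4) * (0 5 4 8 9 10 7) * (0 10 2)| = 6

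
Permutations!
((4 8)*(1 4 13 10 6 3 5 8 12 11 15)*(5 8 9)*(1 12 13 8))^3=((1 4 13 10 6 3)(5 9)(11 15 12))^3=(15)(1 10)(3 13)(4 6)(5 9)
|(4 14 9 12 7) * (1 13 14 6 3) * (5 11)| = 18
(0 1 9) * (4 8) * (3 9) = [1, 3, 2, 9, 8, 5, 6, 7, 4, 0] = (0 1 3 9)(4 8)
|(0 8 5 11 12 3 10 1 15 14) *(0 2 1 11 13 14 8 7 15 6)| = 20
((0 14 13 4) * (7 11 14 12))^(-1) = ((0 12 7 11 14 13 4))^(-1) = (0 4 13 14 11 7 12)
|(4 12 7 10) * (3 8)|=4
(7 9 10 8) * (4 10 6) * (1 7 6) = [0, 7, 2, 3, 10, 5, 4, 9, 6, 1, 8] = (1 7 9)(4 10 8 6)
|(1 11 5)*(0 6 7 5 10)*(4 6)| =|(0 4 6 7 5 1 11 10)| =8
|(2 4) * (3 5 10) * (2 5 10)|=6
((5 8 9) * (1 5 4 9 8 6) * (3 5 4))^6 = ((1 4 9 3 5 6))^6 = (9)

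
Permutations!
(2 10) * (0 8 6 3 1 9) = (0 8 6 3 1 9)(2 10) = [8, 9, 10, 1, 4, 5, 3, 7, 6, 0, 2]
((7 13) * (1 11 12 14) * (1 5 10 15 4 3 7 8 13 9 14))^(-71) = (1 11 12)(3 7 9 14 5 10 15 4)(8 13)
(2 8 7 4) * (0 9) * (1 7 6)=(0 9)(1 7 4 2 8 6)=[9, 7, 8, 3, 2, 5, 1, 4, 6, 0]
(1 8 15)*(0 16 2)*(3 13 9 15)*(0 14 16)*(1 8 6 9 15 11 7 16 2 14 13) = (1 6 9 11 7 16 14 2 13 15 8 3) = [0, 6, 13, 1, 4, 5, 9, 16, 3, 11, 10, 7, 12, 15, 2, 8, 14]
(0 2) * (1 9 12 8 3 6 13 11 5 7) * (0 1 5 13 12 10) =(0 2 1 9 10)(3 6 12 8)(5 7)(11 13) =[2, 9, 1, 6, 4, 7, 12, 5, 3, 10, 0, 13, 8, 11]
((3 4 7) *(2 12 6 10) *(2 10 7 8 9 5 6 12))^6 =(12)(3 7 6 5 9 8 4)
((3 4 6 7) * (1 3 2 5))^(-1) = (1 5 2 7 6 4 3) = ((1 3 4 6 7 2 5))^(-1)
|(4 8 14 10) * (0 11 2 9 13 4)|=|(0 11 2 9 13 4 8 14 10)|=9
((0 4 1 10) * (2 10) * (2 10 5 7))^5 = (0 4 1 10)(2 7 5)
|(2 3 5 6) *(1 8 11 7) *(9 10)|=|(1 8 11 7)(2 3 5 6)(9 10)|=4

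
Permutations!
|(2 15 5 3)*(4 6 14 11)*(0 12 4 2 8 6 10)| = 8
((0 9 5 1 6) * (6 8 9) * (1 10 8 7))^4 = ((0 6)(1 7)(5 10 8 9))^4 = (10)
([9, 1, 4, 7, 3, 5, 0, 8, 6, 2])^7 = [6, 1, 9, 4, 2, 5, 8, 3, 7, 0]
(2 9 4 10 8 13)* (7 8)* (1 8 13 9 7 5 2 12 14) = (1 8 9 4 10 5 2 7 13 12 14) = [0, 8, 7, 3, 10, 2, 6, 13, 9, 4, 5, 11, 14, 12, 1]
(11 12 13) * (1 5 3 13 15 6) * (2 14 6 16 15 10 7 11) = (1 5 3 13 2 14 6)(7 11 12 10)(15 16) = [0, 5, 14, 13, 4, 3, 1, 11, 8, 9, 7, 12, 10, 2, 6, 16, 15]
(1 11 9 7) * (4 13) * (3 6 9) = (1 11 3 6 9 7)(4 13) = [0, 11, 2, 6, 13, 5, 9, 1, 8, 7, 10, 3, 12, 4]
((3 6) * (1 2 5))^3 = (3 6)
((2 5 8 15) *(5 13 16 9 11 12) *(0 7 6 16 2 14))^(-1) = (0 14 15 8 5 12 11 9 16 6 7)(2 13)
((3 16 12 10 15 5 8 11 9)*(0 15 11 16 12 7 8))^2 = (0 5 15)(3 10 9 12 11)(7 16 8)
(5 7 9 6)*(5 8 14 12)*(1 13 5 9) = [0, 13, 2, 3, 4, 7, 8, 1, 14, 6, 10, 11, 9, 5, 12] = (1 13 5 7)(6 8 14 12 9)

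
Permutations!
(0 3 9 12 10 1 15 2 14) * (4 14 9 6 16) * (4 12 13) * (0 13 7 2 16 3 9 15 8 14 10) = (0 9 7 2 15 16 12)(1 8 14 13 4 10)(3 6) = [9, 8, 15, 6, 10, 5, 3, 2, 14, 7, 1, 11, 0, 4, 13, 16, 12]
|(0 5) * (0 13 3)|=|(0 5 13 3)|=4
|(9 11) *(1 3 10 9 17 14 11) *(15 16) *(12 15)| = |(1 3 10 9)(11 17 14)(12 15 16)| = 12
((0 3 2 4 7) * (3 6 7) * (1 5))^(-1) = (0 7 6)(1 5)(2 3 4)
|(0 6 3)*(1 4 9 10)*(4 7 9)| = 12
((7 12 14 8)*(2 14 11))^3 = ((2 14 8 7 12 11))^3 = (2 7)(8 11)(12 14)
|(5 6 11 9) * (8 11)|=5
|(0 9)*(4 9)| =3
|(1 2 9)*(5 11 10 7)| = 12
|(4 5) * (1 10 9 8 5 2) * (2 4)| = 6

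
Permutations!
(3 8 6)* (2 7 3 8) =[0, 1, 7, 2, 4, 5, 8, 3, 6] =(2 7 3)(6 8)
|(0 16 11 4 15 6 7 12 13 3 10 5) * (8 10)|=|(0 16 11 4 15 6 7 12 13 3 8 10 5)|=13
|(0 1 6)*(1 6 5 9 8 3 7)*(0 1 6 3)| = |(0 3 7 6 1 5 9 8)| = 8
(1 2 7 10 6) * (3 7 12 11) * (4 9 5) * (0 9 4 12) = (0 9 5 12 11 3 7 10 6 1 2) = [9, 2, 0, 7, 4, 12, 1, 10, 8, 5, 6, 3, 11]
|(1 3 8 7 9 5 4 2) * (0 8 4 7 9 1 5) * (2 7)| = |(0 8 9)(1 3 4 7)(2 5)| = 12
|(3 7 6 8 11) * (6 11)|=6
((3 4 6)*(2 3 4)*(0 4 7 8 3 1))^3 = (0 7 2 4 8 1 6 3)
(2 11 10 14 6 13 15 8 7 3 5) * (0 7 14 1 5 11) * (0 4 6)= [7, 5, 4, 11, 6, 2, 13, 3, 14, 9, 1, 10, 12, 15, 0, 8]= (0 7 3 11 10 1 5 2 4 6 13 15 8 14)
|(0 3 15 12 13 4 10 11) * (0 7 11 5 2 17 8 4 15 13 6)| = 6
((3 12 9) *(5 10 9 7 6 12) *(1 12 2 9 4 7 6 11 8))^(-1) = (1 8 11 7 4 10 5 3 9 2 6 12)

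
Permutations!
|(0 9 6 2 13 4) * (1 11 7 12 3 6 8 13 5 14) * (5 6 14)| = |(0 9 8 13 4)(1 11 7 12 3 14)(2 6)| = 30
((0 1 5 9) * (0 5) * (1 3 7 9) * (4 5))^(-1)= ((0 3 7 9 4 5 1))^(-1)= (0 1 5 4 9 7 3)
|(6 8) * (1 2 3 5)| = |(1 2 3 5)(6 8)| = 4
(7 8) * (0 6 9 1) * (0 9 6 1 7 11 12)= (0 1 9 7 8 11 12)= [1, 9, 2, 3, 4, 5, 6, 8, 11, 7, 10, 12, 0]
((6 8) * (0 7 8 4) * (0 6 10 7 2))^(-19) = ((0 2)(4 6)(7 8 10))^(-19) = (0 2)(4 6)(7 10 8)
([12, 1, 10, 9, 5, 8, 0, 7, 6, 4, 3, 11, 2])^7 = [5, 1, 6, 12, 10, 3, 4, 7, 9, 2, 0, 11, 8]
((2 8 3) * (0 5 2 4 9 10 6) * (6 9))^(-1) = ((0 5 2 8 3 4 6)(9 10))^(-1) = (0 6 4 3 8 2 5)(9 10)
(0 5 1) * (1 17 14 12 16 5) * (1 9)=(0 9 1)(5 17 14 12 16)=[9, 0, 2, 3, 4, 17, 6, 7, 8, 1, 10, 11, 16, 13, 12, 15, 5, 14]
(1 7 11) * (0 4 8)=(0 4 8)(1 7 11)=[4, 7, 2, 3, 8, 5, 6, 11, 0, 9, 10, 1]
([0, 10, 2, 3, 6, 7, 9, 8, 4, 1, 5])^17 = (1 10 5 7 8 4 6 9)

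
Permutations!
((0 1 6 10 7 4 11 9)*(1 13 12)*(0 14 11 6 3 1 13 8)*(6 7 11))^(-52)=((0 8)(1 3)(4 7)(6 10 11 9 14)(12 13))^(-52)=(6 9 10 14 11)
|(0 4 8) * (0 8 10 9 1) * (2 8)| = |(0 4 10 9 1)(2 8)| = 10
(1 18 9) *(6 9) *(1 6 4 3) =[0, 18, 2, 1, 3, 5, 9, 7, 8, 6, 10, 11, 12, 13, 14, 15, 16, 17, 4] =(1 18 4 3)(6 9)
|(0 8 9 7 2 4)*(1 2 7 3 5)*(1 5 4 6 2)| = |(0 8 9 3 4)(2 6)| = 10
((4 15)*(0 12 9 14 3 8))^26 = ((0 12 9 14 3 8)(4 15))^26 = (15)(0 9 3)(8 12 14)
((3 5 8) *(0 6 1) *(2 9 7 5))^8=((0 6 1)(2 9 7 5 8 3))^8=(0 1 6)(2 7 8)(3 9 5)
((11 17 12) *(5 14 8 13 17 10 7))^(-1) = ((5 14 8 13 17 12 11 10 7))^(-1) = (5 7 10 11 12 17 13 8 14)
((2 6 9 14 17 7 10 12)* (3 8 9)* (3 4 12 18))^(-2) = (2 4)(3 10 17 9)(6 12)(7 14 8 18)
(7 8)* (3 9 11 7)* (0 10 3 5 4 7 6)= (0 10 3 9 11 6)(4 7 8 5)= [10, 1, 2, 9, 7, 4, 0, 8, 5, 11, 3, 6]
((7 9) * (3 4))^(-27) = (3 4)(7 9)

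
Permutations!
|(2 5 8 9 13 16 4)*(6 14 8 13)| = |(2 5 13 16 4)(6 14 8 9)| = 20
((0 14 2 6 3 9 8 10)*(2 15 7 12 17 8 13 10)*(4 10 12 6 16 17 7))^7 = (0 15 10 14 4)(2 8 17 16)(3 9 13 12 7 6)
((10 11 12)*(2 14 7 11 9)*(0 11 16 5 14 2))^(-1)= ((0 11 12 10 9)(5 14 7 16))^(-1)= (0 9 10 12 11)(5 16 7 14)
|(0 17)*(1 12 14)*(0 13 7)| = |(0 17 13 7)(1 12 14)| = 12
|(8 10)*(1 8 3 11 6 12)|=7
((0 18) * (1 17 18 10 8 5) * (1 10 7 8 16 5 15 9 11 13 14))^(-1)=(0 18 17 1 14 13 11 9 15 8 7)(5 16 10)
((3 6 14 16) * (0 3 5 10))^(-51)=((0 3 6 14 16 5 10))^(-51)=(0 5 14 3 10 16 6)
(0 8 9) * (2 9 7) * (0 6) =(0 8 7 2 9 6) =[8, 1, 9, 3, 4, 5, 0, 2, 7, 6]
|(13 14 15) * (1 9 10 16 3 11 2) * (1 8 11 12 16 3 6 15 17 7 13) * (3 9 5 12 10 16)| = 36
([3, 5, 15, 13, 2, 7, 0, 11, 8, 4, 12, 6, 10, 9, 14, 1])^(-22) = (0 13 4 15 5 11)(1 7 6 3 9 2)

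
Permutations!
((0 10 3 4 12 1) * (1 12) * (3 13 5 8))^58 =(0 13 8 4)(1 10 5 3)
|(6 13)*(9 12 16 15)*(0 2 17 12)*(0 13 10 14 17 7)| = |(0 2 7)(6 10 14 17 12 16 15 9 13)| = 9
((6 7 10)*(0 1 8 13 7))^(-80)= ((0 1 8 13 7 10 6))^(-80)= (0 7 1 10 8 6 13)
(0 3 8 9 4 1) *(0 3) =(1 3 8 9 4) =[0, 3, 2, 8, 1, 5, 6, 7, 9, 4]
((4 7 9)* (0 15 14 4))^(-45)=(0 4)(7 15)(9 14)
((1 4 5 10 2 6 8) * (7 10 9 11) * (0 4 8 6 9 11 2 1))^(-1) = ((0 4 5 11 7 10 1 8)(2 9))^(-1) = (0 8 1 10 7 11 5 4)(2 9)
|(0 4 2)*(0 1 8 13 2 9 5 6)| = 20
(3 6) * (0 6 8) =(0 6 3 8) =[6, 1, 2, 8, 4, 5, 3, 7, 0]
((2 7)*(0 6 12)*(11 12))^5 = ((0 6 11 12)(2 7))^5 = (0 6 11 12)(2 7)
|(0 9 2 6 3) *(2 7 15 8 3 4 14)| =12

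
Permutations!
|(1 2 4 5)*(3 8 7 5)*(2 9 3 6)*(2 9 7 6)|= 12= |(1 7 5)(2 4)(3 8 6 9)|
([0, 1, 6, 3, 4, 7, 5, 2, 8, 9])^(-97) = [0, 1, 7, 3, 4, 6, 2, 5, 8, 9]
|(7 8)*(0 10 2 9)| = 4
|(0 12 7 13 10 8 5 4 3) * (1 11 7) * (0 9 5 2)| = 36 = |(0 12 1 11 7 13 10 8 2)(3 9 5 4)|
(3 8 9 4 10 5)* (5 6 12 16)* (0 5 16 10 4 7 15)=(16)(0 5 3 8 9 7 15)(6 12 10)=[5, 1, 2, 8, 4, 3, 12, 15, 9, 7, 6, 11, 10, 13, 14, 0, 16]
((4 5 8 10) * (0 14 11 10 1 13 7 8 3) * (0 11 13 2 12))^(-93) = (0 7 2 14 8 12 13 1)(3 10 5 11 4)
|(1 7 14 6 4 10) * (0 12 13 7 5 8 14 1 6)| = 24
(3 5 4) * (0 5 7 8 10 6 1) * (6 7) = (0 5 4 3 6 1)(7 8 10) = [5, 0, 2, 6, 3, 4, 1, 8, 10, 9, 7]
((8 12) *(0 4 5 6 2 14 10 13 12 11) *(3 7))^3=((0 4 5 6 2 14 10 13 12 8 11)(3 7))^3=(0 6 10 8 4 2 13 11 5 14 12)(3 7)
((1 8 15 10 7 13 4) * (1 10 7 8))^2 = ((4 10 8 15 7 13))^2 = (4 8 7)(10 15 13)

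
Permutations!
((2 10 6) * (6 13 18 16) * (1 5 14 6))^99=((1 5 14 6 2 10 13 18 16))^99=(18)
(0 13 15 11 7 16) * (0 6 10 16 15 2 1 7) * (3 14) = (0 13 2 1 7 15 11)(3 14)(6 10 16) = [13, 7, 1, 14, 4, 5, 10, 15, 8, 9, 16, 0, 12, 2, 3, 11, 6]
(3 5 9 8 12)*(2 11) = [0, 1, 11, 5, 4, 9, 6, 7, 12, 8, 10, 2, 3] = (2 11)(3 5 9 8 12)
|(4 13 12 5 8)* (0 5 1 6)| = 8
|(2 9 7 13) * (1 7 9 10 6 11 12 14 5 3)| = |(1 7 13 2 10 6 11 12 14 5 3)| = 11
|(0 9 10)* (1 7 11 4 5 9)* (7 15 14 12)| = 11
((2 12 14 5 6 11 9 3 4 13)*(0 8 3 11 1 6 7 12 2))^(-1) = ((0 8 3 4 13)(1 6)(5 7 12 14)(9 11))^(-1) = (0 13 4 3 8)(1 6)(5 14 12 7)(9 11)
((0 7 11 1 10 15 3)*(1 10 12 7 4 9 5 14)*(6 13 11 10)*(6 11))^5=((0 4 9 5 14 1 12 7 10 15 3)(6 13))^5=(0 1 3 14 15 5 10 9 7 4 12)(6 13)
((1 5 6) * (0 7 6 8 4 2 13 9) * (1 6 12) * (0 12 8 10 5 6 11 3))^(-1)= ((0 7 8 4 2 13 9 12 1 6 11 3)(5 10))^(-1)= (0 3 11 6 1 12 9 13 2 4 8 7)(5 10)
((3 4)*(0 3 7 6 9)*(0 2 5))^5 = (0 9 4 5 6 3 2 7) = ((0 3 4 7 6 9 2 5))^5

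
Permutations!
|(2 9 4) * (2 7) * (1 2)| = 5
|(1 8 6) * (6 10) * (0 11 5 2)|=|(0 11 5 2)(1 8 10 6)|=4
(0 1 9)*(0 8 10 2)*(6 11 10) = (0 1 9 8 6 11 10 2) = [1, 9, 0, 3, 4, 5, 11, 7, 6, 8, 2, 10]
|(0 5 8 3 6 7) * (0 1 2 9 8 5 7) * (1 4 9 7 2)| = 8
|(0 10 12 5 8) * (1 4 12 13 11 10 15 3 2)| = 9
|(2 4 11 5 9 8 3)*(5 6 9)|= 7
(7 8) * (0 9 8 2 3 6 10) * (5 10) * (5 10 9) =(0 5 9 8 7 2 3 6 10) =[5, 1, 3, 6, 4, 9, 10, 2, 7, 8, 0]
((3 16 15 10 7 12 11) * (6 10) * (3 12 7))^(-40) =(16)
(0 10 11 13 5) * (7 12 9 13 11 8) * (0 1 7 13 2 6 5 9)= (0 10 8 13 9 2 6 5 1 7 12)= [10, 7, 6, 3, 4, 1, 5, 12, 13, 2, 8, 11, 0, 9]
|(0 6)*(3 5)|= 2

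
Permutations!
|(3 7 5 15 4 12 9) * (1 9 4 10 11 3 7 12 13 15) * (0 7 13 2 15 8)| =7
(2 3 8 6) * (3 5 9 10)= [0, 1, 5, 8, 4, 9, 2, 7, 6, 10, 3]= (2 5 9 10 3 8 6)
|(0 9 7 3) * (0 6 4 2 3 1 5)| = |(0 9 7 1 5)(2 3 6 4)| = 20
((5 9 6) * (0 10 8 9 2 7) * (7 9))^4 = ((0 10 8 7)(2 9 6 5))^4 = (10)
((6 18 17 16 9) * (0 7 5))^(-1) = ((0 7 5)(6 18 17 16 9))^(-1) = (0 5 7)(6 9 16 17 18)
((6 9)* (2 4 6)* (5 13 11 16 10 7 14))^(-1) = ((2 4 6 9)(5 13 11 16 10 7 14))^(-1) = (2 9 6 4)(5 14 7 10 16 11 13)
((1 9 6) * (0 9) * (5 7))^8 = ((0 9 6 1)(5 7))^8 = (9)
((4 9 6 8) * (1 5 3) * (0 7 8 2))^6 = ((0 7 8 4 9 6 2)(1 5 3))^6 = (0 2 6 9 4 8 7)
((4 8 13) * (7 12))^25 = ((4 8 13)(7 12))^25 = (4 8 13)(7 12)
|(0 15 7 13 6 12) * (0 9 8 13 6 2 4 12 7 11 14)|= 12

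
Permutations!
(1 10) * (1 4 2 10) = (2 10 4) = [0, 1, 10, 3, 2, 5, 6, 7, 8, 9, 4]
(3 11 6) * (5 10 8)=(3 11 6)(5 10 8)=[0, 1, 2, 11, 4, 10, 3, 7, 5, 9, 8, 6]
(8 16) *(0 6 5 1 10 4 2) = (0 6 5 1 10 4 2)(8 16) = [6, 10, 0, 3, 2, 1, 5, 7, 16, 9, 4, 11, 12, 13, 14, 15, 8]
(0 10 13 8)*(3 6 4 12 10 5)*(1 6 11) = (0 5 3 11 1 6 4 12 10 13 8) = [5, 6, 2, 11, 12, 3, 4, 7, 0, 9, 13, 1, 10, 8]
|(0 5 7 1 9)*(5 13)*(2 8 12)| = |(0 13 5 7 1 9)(2 8 12)| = 6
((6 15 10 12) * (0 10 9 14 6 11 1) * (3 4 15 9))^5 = ((0 10 12 11 1)(3 4 15)(6 9 14))^5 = (3 15 4)(6 14 9)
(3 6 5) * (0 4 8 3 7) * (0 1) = (0 4 8 3 6 5 7 1) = [4, 0, 2, 6, 8, 7, 5, 1, 3]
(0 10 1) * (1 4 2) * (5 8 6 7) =[10, 0, 1, 3, 2, 8, 7, 5, 6, 9, 4] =(0 10 4 2 1)(5 8 6 7)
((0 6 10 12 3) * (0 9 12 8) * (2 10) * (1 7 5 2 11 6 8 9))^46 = ((0 8)(1 7 5 2 10 9 12 3)(6 11))^46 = (1 12 10 5)(2 7 3 9)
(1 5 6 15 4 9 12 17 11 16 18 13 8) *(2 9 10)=[0, 5, 9, 3, 10, 6, 15, 7, 1, 12, 2, 16, 17, 8, 14, 4, 18, 11, 13]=(1 5 6 15 4 10 2 9 12 17 11 16 18 13 8)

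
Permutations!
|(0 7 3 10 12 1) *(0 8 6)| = 8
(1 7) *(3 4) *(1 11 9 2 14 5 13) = (1 7 11 9 2 14 5 13)(3 4) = [0, 7, 14, 4, 3, 13, 6, 11, 8, 2, 10, 9, 12, 1, 5]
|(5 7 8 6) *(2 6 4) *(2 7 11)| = |(2 6 5 11)(4 7 8)| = 12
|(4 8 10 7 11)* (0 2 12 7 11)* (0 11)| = |(0 2 12 7 11 4 8 10)| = 8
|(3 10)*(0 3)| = 3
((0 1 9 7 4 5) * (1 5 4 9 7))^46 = (1 7 9)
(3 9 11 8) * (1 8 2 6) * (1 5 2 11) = (11)(1 8 3 9)(2 6 5) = [0, 8, 6, 9, 4, 2, 5, 7, 3, 1, 10, 11]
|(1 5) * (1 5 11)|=2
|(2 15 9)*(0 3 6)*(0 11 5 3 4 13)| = 12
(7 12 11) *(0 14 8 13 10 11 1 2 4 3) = [14, 2, 4, 0, 3, 5, 6, 12, 13, 9, 11, 7, 1, 10, 8] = (0 14 8 13 10 11 7 12 1 2 4 3)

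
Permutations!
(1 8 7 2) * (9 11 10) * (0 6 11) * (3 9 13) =(0 6 11 10 13 3 9)(1 8 7 2) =[6, 8, 1, 9, 4, 5, 11, 2, 7, 0, 13, 10, 12, 3]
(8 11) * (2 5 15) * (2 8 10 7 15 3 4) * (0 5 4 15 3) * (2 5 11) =[11, 1, 4, 15, 5, 0, 6, 3, 2, 9, 7, 10, 12, 13, 14, 8] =(0 11 10 7 3 15 8 2 4 5)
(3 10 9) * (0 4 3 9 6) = [4, 1, 2, 10, 3, 5, 0, 7, 8, 9, 6] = (0 4 3 10 6)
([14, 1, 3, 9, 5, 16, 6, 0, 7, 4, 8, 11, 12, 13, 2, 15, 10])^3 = [3, 1, 4, 5, 10, 8, 6, 2, 14, 16, 0, 11, 12, 13, 9, 15, 7]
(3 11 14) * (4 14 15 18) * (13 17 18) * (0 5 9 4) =(0 5 9 4 14 3 11 15 13 17 18) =[5, 1, 2, 11, 14, 9, 6, 7, 8, 4, 10, 15, 12, 17, 3, 13, 16, 18, 0]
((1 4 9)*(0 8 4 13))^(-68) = (0 1 4)(8 13 9)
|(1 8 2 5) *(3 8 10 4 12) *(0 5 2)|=8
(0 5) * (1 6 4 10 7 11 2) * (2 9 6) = (0 5)(1 2)(4 10 7 11 9 6) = [5, 2, 1, 3, 10, 0, 4, 11, 8, 6, 7, 9]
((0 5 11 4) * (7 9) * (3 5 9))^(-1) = (0 4 11 5 3 7 9)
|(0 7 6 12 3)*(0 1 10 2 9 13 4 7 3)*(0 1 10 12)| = |(0 3 10 2 9 13 4 7 6)(1 12)| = 18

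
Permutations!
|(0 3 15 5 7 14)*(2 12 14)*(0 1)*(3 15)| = |(0 15 5 7 2 12 14 1)| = 8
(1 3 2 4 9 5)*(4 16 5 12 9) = (1 3 2 16 5)(9 12) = [0, 3, 16, 2, 4, 1, 6, 7, 8, 12, 10, 11, 9, 13, 14, 15, 5]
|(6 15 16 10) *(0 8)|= 4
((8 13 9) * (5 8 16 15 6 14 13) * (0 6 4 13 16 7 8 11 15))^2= (0 14)(4 9 8 11)(5 15 13 7)(6 16)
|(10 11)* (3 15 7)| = 6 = |(3 15 7)(10 11)|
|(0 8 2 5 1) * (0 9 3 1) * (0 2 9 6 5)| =8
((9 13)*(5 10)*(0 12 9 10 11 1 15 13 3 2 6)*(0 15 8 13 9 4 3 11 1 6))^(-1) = (0 2 3 4 12)(1 5 10 13 8)(6 11 9 15)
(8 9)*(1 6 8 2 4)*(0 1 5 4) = (0 1 6 8 9 2)(4 5) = [1, 6, 0, 3, 5, 4, 8, 7, 9, 2]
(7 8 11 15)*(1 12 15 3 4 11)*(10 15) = (1 12 10 15 7 8)(3 4 11) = [0, 12, 2, 4, 11, 5, 6, 8, 1, 9, 15, 3, 10, 13, 14, 7]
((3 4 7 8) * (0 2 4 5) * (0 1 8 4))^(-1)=((0 2)(1 8 3 5)(4 7))^(-1)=(0 2)(1 5 3 8)(4 7)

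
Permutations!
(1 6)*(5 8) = (1 6)(5 8) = [0, 6, 2, 3, 4, 8, 1, 7, 5]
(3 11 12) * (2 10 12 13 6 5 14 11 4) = (2 10 12 3 4)(5 14 11 13 6) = [0, 1, 10, 4, 2, 14, 5, 7, 8, 9, 12, 13, 3, 6, 11]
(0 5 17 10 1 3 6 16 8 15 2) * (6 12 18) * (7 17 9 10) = (0 5 9 10 1 3 12 18 6 16 8 15 2)(7 17) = [5, 3, 0, 12, 4, 9, 16, 17, 15, 10, 1, 11, 18, 13, 14, 2, 8, 7, 6]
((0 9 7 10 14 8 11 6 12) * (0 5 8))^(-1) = ((0 9 7 10 14)(5 8 11 6 12))^(-1) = (0 14 10 7 9)(5 12 6 11 8)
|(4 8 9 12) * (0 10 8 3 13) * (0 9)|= 15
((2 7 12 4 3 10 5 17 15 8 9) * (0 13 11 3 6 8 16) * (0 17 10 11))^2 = (2 12 6 9 7 4 8)(15 17 16) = ((0 13)(2 7 12 4 6 8 9)(3 11)(5 10)(15 16 17))^2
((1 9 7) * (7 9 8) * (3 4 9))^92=((1 8 7)(3 4 9))^92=(1 7 8)(3 9 4)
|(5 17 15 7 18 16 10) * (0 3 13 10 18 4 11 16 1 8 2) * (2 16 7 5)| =|(0 3 13 10 2)(1 8 16 18)(4 11 7)(5 17 15)| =60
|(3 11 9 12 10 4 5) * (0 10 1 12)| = 14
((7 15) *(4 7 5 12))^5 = (15)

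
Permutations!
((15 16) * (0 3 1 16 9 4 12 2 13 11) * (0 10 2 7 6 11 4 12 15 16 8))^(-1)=((16)(0 3 1 8)(2 13 4 15 9 12 7 6 11 10))^(-1)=(16)(0 8 1 3)(2 10 11 6 7 12 9 15 4 13)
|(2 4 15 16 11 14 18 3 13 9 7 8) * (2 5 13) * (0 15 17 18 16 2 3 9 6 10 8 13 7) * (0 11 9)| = 12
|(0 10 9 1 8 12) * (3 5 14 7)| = |(0 10 9 1 8 12)(3 5 14 7)| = 12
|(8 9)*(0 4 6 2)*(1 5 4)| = 6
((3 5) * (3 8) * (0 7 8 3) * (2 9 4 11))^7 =(0 7 8)(2 11 4 9)(3 5)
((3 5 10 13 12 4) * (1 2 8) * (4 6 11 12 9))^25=(1 2 8)(3 5 10 13 9 4)(6 11 12)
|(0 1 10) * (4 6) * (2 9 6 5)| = |(0 1 10)(2 9 6 4 5)| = 15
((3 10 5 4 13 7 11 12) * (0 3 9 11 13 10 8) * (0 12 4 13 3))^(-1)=((3 8 12 9 11 4 10 5 13 7))^(-1)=(3 7 13 5 10 4 11 9 12 8)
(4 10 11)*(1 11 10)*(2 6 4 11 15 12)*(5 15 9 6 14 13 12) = (1 9 6 4)(2 14 13 12)(5 15) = [0, 9, 14, 3, 1, 15, 4, 7, 8, 6, 10, 11, 2, 12, 13, 5]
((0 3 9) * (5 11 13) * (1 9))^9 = (13)(0 3 1 9)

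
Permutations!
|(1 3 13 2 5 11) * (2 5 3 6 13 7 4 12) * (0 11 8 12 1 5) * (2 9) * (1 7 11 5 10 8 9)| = 12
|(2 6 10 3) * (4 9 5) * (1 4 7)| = |(1 4 9 5 7)(2 6 10 3)| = 20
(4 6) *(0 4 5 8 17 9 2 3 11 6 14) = (0 4 14)(2 3 11 6 5 8 17 9) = [4, 1, 3, 11, 14, 8, 5, 7, 17, 2, 10, 6, 12, 13, 0, 15, 16, 9]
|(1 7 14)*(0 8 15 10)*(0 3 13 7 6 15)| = 8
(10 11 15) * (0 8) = [8, 1, 2, 3, 4, 5, 6, 7, 0, 9, 11, 15, 12, 13, 14, 10] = (0 8)(10 11 15)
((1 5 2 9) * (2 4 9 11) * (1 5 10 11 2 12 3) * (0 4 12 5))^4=((0 4 9)(1 10 11 5 12 3))^4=(0 4 9)(1 12 11)(3 5 10)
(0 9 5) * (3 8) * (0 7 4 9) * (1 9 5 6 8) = (1 9 6 8 3)(4 5 7) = [0, 9, 2, 1, 5, 7, 8, 4, 3, 6]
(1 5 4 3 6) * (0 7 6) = (0 7 6 1 5 4 3) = [7, 5, 2, 0, 3, 4, 1, 6]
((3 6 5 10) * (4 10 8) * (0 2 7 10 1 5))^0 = ((0 2 7 10 3 6)(1 5 8 4))^0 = (10)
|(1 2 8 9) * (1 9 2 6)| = |(9)(1 6)(2 8)| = 2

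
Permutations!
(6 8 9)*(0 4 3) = (0 4 3)(6 8 9) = [4, 1, 2, 0, 3, 5, 8, 7, 9, 6]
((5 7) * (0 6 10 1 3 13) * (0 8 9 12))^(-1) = ((0 6 10 1 3 13 8 9 12)(5 7))^(-1) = (0 12 9 8 13 3 1 10 6)(5 7)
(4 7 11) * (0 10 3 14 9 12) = (0 10 3 14 9 12)(4 7 11) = [10, 1, 2, 14, 7, 5, 6, 11, 8, 12, 3, 4, 0, 13, 9]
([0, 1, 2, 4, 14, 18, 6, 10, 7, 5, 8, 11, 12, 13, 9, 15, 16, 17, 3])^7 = (3 4 14 9 5 18)(7 10 8)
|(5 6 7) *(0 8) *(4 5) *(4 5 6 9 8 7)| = |(0 7 5 9 8)(4 6)| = 10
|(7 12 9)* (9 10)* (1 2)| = 4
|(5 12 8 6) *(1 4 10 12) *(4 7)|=|(1 7 4 10 12 8 6 5)|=8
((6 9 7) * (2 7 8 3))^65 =(2 3 8 9 6 7)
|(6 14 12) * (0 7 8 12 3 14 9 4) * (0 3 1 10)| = 11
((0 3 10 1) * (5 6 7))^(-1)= ((0 3 10 1)(5 6 7))^(-1)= (0 1 10 3)(5 7 6)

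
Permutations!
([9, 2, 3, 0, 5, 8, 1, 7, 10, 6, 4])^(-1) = (0 3 2 1 6 9)(4 10 8 5)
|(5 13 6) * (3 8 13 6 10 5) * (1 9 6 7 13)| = 20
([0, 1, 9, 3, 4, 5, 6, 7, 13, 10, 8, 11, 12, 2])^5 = [0, 1, 2, 3, 4, 5, 6, 7, 8, 9, 10, 11, 12, 13]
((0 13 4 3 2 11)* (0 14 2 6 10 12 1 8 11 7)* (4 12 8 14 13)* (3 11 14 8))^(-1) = ((0 4 11 13 12 1 8 14 2 7)(3 6 10))^(-1) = (0 7 2 14 8 1 12 13 11 4)(3 10 6)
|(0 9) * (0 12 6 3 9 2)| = |(0 2)(3 9 12 6)| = 4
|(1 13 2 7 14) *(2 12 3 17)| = |(1 13 12 3 17 2 7 14)| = 8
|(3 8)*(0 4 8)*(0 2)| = |(0 4 8 3 2)| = 5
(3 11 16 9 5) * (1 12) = [0, 12, 2, 11, 4, 3, 6, 7, 8, 5, 10, 16, 1, 13, 14, 15, 9] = (1 12)(3 11 16 9 5)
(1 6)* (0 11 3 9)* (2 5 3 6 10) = (0 11 6 1 10 2 5 3 9) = [11, 10, 5, 9, 4, 3, 1, 7, 8, 0, 2, 6]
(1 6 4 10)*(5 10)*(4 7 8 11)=[0, 6, 2, 3, 5, 10, 7, 8, 11, 9, 1, 4]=(1 6 7 8 11 4 5 10)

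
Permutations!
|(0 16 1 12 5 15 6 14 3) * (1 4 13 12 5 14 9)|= 35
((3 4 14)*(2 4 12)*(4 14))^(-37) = (2 12 3 14)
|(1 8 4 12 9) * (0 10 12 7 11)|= 9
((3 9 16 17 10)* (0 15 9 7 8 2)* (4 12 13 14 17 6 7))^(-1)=((0 15 9 16 6 7 8 2)(3 4 12 13 14 17 10))^(-1)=(0 2 8 7 6 16 9 15)(3 10 17 14 13 12 4)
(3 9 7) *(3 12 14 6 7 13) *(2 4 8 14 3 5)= (2 4 8 14 6 7 12 3 9 13 5)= [0, 1, 4, 9, 8, 2, 7, 12, 14, 13, 10, 11, 3, 5, 6]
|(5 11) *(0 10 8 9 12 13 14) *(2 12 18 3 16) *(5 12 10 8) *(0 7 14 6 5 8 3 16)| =30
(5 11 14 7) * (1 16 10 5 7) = (1 16 10 5 11 14) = [0, 16, 2, 3, 4, 11, 6, 7, 8, 9, 5, 14, 12, 13, 1, 15, 10]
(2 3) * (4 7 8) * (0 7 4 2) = (0 7 8 2 3) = [7, 1, 3, 0, 4, 5, 6, 8, 2]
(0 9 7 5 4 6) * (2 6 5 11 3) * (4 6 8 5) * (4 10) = (0 9 7 11 3 2 8 5 6)(4 10) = [9, 1, 8, 2, 10, 6, 0, 11, 5, 7, 4, 3]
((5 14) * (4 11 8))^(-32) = (14)(4 11 8)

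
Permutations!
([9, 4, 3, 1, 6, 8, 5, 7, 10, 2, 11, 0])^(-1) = (0 11 10 8 5 6 4 1 3 2 9)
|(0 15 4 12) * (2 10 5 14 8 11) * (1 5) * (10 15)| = |(0 10 1 5 14 8 11 2 15 4 12)| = 11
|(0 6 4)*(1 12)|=|(0 6 4)(1 12)|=6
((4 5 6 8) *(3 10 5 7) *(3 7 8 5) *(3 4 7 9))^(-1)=((3 10 4 8 7 9)(5 6))^(-1)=(3 9 7 8 4 10)(5 6)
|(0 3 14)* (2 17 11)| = |(0 3 14)(2 17 11)| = 3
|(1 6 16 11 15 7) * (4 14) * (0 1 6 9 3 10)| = |(0 1 9 3 10)(4 14)(6 16 11 15 7)| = 10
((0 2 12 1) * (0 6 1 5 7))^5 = (12)(1 6)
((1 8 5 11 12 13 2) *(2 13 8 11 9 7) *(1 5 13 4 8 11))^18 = ((2 5 9 7)(4 8 13)(11 12))^18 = (13)(2 9)(5 7)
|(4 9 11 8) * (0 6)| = 4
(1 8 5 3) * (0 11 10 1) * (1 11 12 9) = [12, 8, 2, 0, 4, 3, 6, 7, 5, 1, 11, 10, 9] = (0 12 9 1 8 5 3)(10 11)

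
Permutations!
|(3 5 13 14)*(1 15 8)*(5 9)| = |(1 15 8)(3 9 5 13 14)| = 15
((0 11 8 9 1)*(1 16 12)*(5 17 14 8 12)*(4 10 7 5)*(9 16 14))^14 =(0 12)(1 11)(4 9 10 14 7 8 5 16 17)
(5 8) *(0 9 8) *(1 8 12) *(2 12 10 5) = [9, 8, 12, 3, 4, 0, 6, 7, 2, 10, 5, 11, 1] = (0 9 10 5)(1 8 2 12)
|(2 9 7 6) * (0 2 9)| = 6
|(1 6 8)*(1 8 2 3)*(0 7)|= 4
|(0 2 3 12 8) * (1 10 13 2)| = 8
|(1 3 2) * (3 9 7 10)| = |(1 9 7 10 3 2)| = 6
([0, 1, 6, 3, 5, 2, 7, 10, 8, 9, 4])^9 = (2 10)(4 6)(5 7)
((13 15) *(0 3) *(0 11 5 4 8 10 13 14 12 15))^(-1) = ((0 3 11 5 4 8 10 13)(12 15 14))^(-1) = (0 13 10 8 4 5 11 3)(12 14 15)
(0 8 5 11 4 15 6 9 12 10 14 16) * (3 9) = (0 8 5 11 4 15 6 3 9 12 10 14 16) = [8, 1, 2, 9, 15, 11, 3, 7, 5, 12, 14, 4, 10, 13, 16, 6, 0]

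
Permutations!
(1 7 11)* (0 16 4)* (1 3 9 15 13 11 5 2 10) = (0 16 4)(1 7 5 2 10)(3 9 15 13 11) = [16, 7, 10, 9, 0, 2, 6, 5, 8, 15, 1, 3, 12, 11, 14, 13, 4]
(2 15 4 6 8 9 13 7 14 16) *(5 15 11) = (2 11 5 15 4 6 8 9 13 7 14 16) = [0, 1, 11, 3, 6, 15, 8, 14, 9, 13, 10, 5, 12, 7, 16, 4, 2]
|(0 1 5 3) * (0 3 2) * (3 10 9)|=|(0 1 5 2)(3 10 9)|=12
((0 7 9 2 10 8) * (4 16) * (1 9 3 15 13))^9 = (0 8 10 2 9 1 13 15 3 7)(4 16)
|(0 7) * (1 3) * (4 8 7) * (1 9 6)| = |(0 4 8 7)(1 3 9 6)| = 4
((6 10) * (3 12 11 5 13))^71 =((3 12 11 5 13)(6 10))^71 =(3 12 11 5 13)(6 10)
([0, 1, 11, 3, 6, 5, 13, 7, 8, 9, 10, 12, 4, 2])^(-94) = (2 12 6)(4 13 11)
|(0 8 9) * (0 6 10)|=5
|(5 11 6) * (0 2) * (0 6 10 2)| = |(2 6 5 11 10)| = 5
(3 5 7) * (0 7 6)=(0 7 3 5 6)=[7, 1, 2, 5, 4, 6, 0, 3]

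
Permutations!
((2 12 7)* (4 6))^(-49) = (2 7 12)(4 6)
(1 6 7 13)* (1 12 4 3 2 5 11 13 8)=(1 6 7 8)(2 5 11 13 12 4 3)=[0, 6, 5, 2, 3, 11, 7, 8, 1, 9, 10, 13, 4, 12]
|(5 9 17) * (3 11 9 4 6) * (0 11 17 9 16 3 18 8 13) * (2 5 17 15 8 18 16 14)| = |(18)(0 11 14 2 5 4 6 16 3 15 8 13)| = 12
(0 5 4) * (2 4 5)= (5)(0 2 4)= [2, 1, 4, 3, 0, 5]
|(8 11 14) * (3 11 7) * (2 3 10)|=|(2 3 11 14 8 7 10)|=7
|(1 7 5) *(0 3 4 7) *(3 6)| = |(0 6 3 4 7 5 1)| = 7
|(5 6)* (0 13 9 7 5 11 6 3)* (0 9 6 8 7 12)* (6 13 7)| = 6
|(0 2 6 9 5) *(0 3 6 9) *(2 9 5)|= 6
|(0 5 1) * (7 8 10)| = |(0 5 1)(7 8 10)| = 3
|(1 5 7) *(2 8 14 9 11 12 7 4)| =10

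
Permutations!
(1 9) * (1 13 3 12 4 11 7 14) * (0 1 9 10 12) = (0 1 10 12 4 11 7 14 9 13 3) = [1, 10, 2, 0, 11, 5, 6, 14, 8, 13, 12, 7, 4, 3, 9]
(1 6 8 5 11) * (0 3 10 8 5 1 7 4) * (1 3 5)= [5, 6, 2, 10, 0, 11, 1, 4, 3, 9, 8, 7]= (0 5 11 7 4)(1 6)(3 10 8)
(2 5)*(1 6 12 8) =(1 6 12 8)(2 5) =[0, 6, 5, 3, 4, 2, 12, 7, 1, 9, 10, 11, 8]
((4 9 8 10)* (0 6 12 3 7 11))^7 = ((0 6 12 3 7 11)(4 9 8 10))^7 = (0 6 12 3 7 11)(4 10 8 9)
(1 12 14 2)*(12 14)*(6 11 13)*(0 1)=(0 1 14 2)(6 11 13)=[1, 14, 0, 3, 4, 5, 11, 7, 8, 9, 10, 13, 12, 6, 2]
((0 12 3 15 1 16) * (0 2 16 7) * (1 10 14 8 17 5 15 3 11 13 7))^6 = (17)(0 12 11 13 7)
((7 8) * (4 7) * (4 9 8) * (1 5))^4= ((1 5)(4 7)(8 9))^4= (9)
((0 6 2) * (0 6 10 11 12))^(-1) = ((0 10 11 12)(2 6))^(-1) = (0 12 11 10)(2 6)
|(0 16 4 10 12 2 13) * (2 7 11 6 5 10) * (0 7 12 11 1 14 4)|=12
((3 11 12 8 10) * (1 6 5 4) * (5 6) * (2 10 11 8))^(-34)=(1 4 5)(2 3 11)(8 12 10)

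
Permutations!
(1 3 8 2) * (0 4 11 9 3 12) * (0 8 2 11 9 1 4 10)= (0 10)(1 12 8 11)(2 4 9 3)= [10, 12, 4, 2, 9, 5, 6, 7, 11, 3, 0, 1, 8]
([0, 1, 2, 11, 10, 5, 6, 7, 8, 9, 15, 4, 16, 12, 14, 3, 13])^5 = (12 13 16)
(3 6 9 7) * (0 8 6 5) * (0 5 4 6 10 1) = (0 8 10 1)(3 4 6 9 7) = [8, 0, 2, 4, 6, 5, 9, 3, 10, 7, 1]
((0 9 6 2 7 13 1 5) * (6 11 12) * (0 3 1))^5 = ((0 9 11 12 6 2 7 13)(1 5 3))^5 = (0 2 11 13 6 9 7 12)(1 3 5)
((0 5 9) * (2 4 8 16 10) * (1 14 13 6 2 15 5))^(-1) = (0 9 5 15 10 16 8 4 2 6 13 14 1)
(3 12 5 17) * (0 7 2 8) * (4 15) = (0 7 2 8)(3 12 5 17)(4 15) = [7, 1, 8, 12, 15, 17, 6, 2, 0, 9, 10, 11, 5, 13, 14, 4, 16, 3]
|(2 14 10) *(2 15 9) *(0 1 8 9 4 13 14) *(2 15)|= |(0 1 8 9 15 4 13 14 10 2)|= 10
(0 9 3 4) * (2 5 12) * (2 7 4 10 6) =(0 9 3 10 6 2 5 12 7 4) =[9, 1, 5, 10, 0, 12, 2, 4, 8, 3, 6, 11, 7]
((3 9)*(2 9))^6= ((2 9 3))^6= (9)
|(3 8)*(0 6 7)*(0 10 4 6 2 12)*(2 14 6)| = 8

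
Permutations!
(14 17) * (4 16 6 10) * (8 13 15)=(4 16 6 10)(8 13 15)(14 17)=[0, 1, 2, 3, 16, 5, 10, 7, 13, 9, 4, 11, 12, 15, 17, 8, 6, 14]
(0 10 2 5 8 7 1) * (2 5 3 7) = (0 10 5 8 2 3 7 1) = [10, 0, 3, 7, 4, 8, 6, 1, 2, 9, 5]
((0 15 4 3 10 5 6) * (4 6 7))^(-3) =(15)(3 5 4 10 7)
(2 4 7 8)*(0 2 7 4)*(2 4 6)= (0 4 6 2)(7 8)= [4, 1, 0, 3, 6, 5, 2, 8, 7]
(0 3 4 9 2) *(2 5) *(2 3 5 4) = (0 5 3 2)(4 9) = [5, 1, 0, 2, 9, 3, 6, 7, 8, 4]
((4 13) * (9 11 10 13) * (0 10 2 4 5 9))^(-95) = ((0 10 13 5 9 11 2 4))^(-95) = (0 10 13 5 9 11 2 4)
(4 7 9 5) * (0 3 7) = (0 3 7 9 5 4) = [3, 1, 2, 7, 0, 4, 6, 9, 8, 5]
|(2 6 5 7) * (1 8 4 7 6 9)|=|(1 8 4 7 2 9)(5 6)|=6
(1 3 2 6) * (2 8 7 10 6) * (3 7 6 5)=(1 7 10 5 3 8 6)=[0, 7, 2, 8, 4, 3, 1, 10, 6, 9, 5]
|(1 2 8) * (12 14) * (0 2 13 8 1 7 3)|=|(0 2 1 13 8 7 3)(12 14)|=14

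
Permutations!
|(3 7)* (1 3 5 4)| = 5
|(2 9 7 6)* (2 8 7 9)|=|(9)(6 8 7)|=3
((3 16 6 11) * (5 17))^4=(17)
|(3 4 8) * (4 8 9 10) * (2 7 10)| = |(2 7 10 4 9)(3 8)| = 10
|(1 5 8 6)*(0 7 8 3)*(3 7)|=10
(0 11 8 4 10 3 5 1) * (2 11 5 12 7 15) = (0 5 1)(2 11 8 4 10 3 12 7 15) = [5, 0, 11, 12, 10, 1, 6, 15, 4, 9, 3, 8, 7, 13, 14, 2]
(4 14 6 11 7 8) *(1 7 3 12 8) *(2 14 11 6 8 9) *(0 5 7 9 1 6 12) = (0 5 7 6 12 1 9 2 14 8 4 11 3) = [5, 9, 14, 0, 11, 7, 12, 6, 4, 2, 10, 3, 1, 13, 8]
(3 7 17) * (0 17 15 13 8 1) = (0 17 3 7 15 13 8 1) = [17, 0, 2, 7, 4, 5, 6, 15, 1, 9, 10, 11, 12, 8, 14, 13, 16, 3]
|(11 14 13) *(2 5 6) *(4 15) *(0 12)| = 6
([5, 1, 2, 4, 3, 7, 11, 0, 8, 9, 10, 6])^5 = (0 7 5)(3 4)(6 11)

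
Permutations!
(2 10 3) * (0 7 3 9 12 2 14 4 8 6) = (0 7 3 14 4 8 6)(2 10 9 12) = [7, 1, 10, 14, 8, 5, 0, 3, 6, 12, 9, 11, 2, 13, 4]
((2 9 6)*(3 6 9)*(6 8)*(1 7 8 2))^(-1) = (9)(1 6 8 7)(2 3)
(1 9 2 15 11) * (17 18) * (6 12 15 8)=(1 9 2 8 6 12 15 11)(17 18)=[0, 9, 8, 3, 4, 5, 12, 7, 6, 2, 10, 1, 15, 13, 14, 11, 16, 18, 17]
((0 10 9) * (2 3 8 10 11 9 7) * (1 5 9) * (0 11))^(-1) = (1 11 9 5)(2 7 10 8 3)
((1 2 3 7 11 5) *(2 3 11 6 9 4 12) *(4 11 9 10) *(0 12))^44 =(0 7 11)(1 2 10)(3 9 4)(5 12 6)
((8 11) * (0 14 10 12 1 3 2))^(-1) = (0 2 3 1 12 10 14)(8 11)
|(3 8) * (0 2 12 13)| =4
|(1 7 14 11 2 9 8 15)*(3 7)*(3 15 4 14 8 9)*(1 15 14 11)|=6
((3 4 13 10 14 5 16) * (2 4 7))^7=((2 4 13 10 14 5 16 3 7))^7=(2 3 5 10 4 7 16 14 13)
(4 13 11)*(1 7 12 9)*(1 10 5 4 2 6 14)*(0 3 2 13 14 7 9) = (0 3 2 6 7 12)(1 9 10 5 4 14)(11 13) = [3, 9, 6, 2, 14, 4, 7, 12, 8, 10, 5, 13, 0, 11, 1]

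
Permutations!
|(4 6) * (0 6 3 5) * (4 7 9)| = 7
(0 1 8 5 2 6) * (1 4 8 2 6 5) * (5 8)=(0 4 5 6)(1 2 8)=[4, 2, 8, 3, 5, 6, 0, 7, 1]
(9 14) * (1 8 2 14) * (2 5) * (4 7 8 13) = (1 13 4 7 8 5 2 14 9) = [0, 13, 14, 3, 7, 2, 6, 8, 5, 1, 10, 11, 12, 4, 9]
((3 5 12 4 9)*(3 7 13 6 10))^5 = ((3 5 12 4 9 7 13 6 10))^5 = (3 7 5 13 12 6 4 10 9)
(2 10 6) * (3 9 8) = (2 10 6)(3 9 8) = [0, 1, 10, 9, 4, 5, 2, 7, 3, 8, 6]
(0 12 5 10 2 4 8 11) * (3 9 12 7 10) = (0 7 10 2 4 8 11)(3 9 12 5) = [7, 1, 4, 9, 8, 3, 6, 10, 11, 12, 2, 0, 5]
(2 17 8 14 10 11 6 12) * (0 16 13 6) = (0 16 13 6 12 2 17 8 14 10 11) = [16, 1, 17, 3, 4, 5, 12, 7, 14, 9, 11, 0, 2, 6, 10, 15, 13, 8]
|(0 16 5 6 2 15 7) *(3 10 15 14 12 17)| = |(0 16 5 6 2 14 12 17 3 10 15 7)| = 12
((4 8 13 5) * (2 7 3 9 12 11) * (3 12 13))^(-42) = ((2 7 12 11)(3 9 13 5 4 8))^(-42) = (13)(2 12)(7 11)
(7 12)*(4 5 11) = (4 5 11)(7 12) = [0, 1, 2, 3, 5, 11, 6, 12, 8, 9, 10, 4, 7]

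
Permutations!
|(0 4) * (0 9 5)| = 4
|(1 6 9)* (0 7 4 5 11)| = 15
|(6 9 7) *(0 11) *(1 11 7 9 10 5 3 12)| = |(0 7 6 10 5 3 12 1 11)| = 9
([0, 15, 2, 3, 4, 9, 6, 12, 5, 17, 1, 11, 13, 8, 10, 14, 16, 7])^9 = [0, 15, 2, 3, 4, 17, 6, 13, 9, 7, 1, 11, 8, 5, 10, 14, 16, 12]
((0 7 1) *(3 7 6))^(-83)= (0 3 1 6 7)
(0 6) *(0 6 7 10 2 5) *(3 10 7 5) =(0 5)(2 3 10) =[5, 1, 3, 10, 4, 0, 6, 7, 8, 9, 2]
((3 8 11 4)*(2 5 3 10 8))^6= ((2 5 3)(4 10 8 11))^6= (4 8)(10 11)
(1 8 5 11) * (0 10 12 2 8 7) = (0 10 12 2 8 5 11 1 7) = [10, 7, 8, 3, 4, 11, 6, 0, 5, 9, 12, 1, 2]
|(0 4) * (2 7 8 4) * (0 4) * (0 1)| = |(0 2 7 8 1)| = 5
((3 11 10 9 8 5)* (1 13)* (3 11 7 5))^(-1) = (1 13)(3 8 9 10 11 5 7)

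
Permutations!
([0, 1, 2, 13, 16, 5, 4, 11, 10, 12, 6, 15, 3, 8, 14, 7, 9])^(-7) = [0, 1, 2, 8, 9, 5, 16, 15, 6, 3, 4, 7, 13, 10, 14, 11, 12]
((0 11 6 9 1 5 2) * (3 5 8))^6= (0 3 9)(1 11 5)(2 8 6)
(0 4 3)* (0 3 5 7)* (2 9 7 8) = (0 4 5 8 2 9 7) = [4, 1, 9, 3, 5, 8, 6, 0, 2, 7]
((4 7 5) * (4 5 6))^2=(4 6 7)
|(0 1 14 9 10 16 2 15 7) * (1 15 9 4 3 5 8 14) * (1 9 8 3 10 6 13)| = 12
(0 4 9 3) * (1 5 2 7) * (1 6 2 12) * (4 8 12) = (0 8 12 1 5 4 9 3)(2 7 6) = [8, 5, 7, 0, 9, 4, 2, 6, 12, 3, 10, 11, 1]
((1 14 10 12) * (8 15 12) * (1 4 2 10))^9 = (1 14)(2 15)(4 8)(10 12)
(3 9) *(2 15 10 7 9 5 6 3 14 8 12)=(2 15 10 7 9 14 8 12)(3 5 6)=[0, 1, 15, 5, 4, 6, 3, 9, 12, 14, 7, 11, 2, 13, 8, 10]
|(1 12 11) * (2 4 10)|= |(1 12 11)(2 4 10)|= 3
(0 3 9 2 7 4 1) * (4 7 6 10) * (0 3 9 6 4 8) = [9, 3, 4, 6, 1, 5, 10, 7, 0, 2, 8] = (0 9 2 4 1 3 6 10 8)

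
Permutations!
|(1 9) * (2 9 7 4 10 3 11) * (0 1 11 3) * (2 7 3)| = 9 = |(0 1 3 2 9 11 7 4 10)|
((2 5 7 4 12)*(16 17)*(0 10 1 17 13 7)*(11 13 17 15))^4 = (17)(0 11 12 10 13 2 1 7 5 15 4) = ((0 10 1 15 11 13 7 4 12 2 5)(16 17))^4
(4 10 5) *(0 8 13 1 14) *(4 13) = (0 8 4 10 5 13 1 14) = [8, 14, 2, 3, 10, 13, 6, 7, 4, 9, 5, 11, 12, 1, 0]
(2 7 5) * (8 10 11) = (2 7 5)(8 10 11) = [0, 1, 7, 3, 4, 2, 6, 5, 10, 9, 11, 8]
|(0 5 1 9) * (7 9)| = |(0 5 1 7 9)| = 5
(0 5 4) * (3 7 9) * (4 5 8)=(0 8 4)(3 7 9)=[8, 1, 2, 7, 0, 5, 6, 9, 4, 3]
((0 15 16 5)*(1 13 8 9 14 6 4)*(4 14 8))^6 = ((0 15 16 5)(1 13 4)(6 14)(8 9))^6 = (0 16)(5 15)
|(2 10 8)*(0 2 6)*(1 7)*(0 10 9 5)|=12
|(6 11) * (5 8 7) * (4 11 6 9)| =3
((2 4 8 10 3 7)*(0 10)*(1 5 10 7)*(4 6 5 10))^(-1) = (0 8 4 5 6 2 7)(1 3 10)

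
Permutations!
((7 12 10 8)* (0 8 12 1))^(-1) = ((0 8 7 1)(10 12))^(-1) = (0 1 7 8)(10 12)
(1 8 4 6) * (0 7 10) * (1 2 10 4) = [7, 8, 10, 3, 6, 5, 2, 4, 1, 9, 0] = (0 7 4 6 2 10)(1 8)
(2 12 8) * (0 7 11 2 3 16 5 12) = (0 7 11 2)(3 16 5 12 8) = [7, 1, 0, 16, 4, 12, 6, 11, 3, 9, 10, 2, 8, 13, 14, 15, 5]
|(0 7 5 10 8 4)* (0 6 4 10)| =|(0 7 5)(4 6)(8 10)| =6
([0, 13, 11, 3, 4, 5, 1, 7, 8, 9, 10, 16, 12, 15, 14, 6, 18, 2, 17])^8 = [0, 1, 18, 3, 4, 5, 6, 7, 8, 9, 10, 17, 12, 13, 14, 15, 2, 16, 11]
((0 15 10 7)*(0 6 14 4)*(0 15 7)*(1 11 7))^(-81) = ((0 1 11 7 6 14 4 15 10))^(-81) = (15)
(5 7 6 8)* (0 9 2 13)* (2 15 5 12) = (0 9 15 5 7 6 8 12 2 13) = [9, 1, 13, 3, 4, 7, 8, 6, 12, 15, 10, 11, 2, 0, 14, 5]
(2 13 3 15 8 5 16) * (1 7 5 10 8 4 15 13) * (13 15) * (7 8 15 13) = (1 8 10 15 4 7 5 16 2)(3 13) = [0, 8, 1, 13, 7, 16, 6, 5, 10, 9, 15, 11, 12, 3, 14, 4, 2]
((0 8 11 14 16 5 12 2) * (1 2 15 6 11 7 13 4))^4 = (0 4 8 1 7 2 13)(5 11 12 14 15 16 6)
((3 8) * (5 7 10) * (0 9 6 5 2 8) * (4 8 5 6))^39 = ((0 9 4 8 3)(2 5 7 10))^39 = (0 3 8 4 9)(2 10 7 5)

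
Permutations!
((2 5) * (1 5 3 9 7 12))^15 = (1 5 2 3 9 7 12)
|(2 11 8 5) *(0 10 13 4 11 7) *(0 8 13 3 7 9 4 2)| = |(0 10 3 7 8 5)(2 9 4 11 13)| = 30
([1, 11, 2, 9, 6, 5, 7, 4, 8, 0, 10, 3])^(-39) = [1, 11, 2, 9, 4, 5, 6, 7, 8, 0, 10, 3]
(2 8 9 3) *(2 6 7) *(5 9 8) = (2 5 9 3 6 7) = [0, 1, 5, 6, 4, 9, 7, 2, 8, 3]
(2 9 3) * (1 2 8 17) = [0, 2, 9, 8, 4, 5, 6, 7, 17, 3, 10, 11, 12, 13, 14, 15, 16, 1] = (1 2 9 3 8 17)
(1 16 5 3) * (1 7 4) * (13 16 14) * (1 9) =(1 14 13 16 5 3 7 4 9) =[0, 14, 2, 7, 9, 3, 6, 4, 8, 1, 10, 11, 12, 16, 13, 15, 5]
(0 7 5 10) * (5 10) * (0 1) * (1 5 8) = (0 7 10 5 8 1) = [7, 0, 2, 3, 4, 8, 6, 10, 1, 9, 5]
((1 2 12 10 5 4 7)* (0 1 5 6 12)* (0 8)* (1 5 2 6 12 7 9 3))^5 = (0 1)(2 9)(3 8)(4 7)(5 6)(10 12)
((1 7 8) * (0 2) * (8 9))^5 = (0 2)(1 7 9 8)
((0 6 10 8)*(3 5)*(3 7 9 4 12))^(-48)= (12)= ((0 6 10 8)(3 5 7 9 4 12))^(-48)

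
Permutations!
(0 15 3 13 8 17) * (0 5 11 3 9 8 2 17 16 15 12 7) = (0 12 7)(2 17 5 11 3 13)(8 16 15 9) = [12, 1, 17, 13, 4, 11, 6, 0, 16, 8, 10, 3, 7, 2, 14, 9, 15, 5]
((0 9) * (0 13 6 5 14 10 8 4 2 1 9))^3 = (1 6 10 2 13 14 4 9 5 8)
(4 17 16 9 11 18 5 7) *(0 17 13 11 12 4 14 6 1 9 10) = (0 17 16 10)(1 9 12 4 13 11 18 5 7 14 6) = [17, 9, 2, 3, 13, 7, 1, 14, 8, 12, 0, 18, 4, 11, 6, 15, 10, 16, 5]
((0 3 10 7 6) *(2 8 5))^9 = ((0 3 10 7 6)(2 8 5))^9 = (0 6 7 10 3)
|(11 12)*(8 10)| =|(8 10)(11 12)| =2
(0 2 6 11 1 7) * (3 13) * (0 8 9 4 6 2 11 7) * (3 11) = [3, 0, 2, 13, 6, 5, 7, 8, 9, 4, 10, 1, 12, 11] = (0 3 13 11 1)(4 6 7 8 9)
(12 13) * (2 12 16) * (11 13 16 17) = (2 12 16)(11 13 17) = [0, 1, 12, 3, 4, 5, 6, 7, 8, 9, 10, 13, 16, 17, 14, 15, 2, 11]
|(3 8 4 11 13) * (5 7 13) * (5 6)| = |(3 8 4 11 6 5 7 13)| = 8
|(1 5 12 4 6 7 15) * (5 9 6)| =15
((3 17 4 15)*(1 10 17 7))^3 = (1 4 7 17 3 10 15)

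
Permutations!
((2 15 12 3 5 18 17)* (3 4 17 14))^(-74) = ((2 15 12 4 17)(3 5 18 14))^(-74) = (2 15 12 4 17)(3 18)(5 14)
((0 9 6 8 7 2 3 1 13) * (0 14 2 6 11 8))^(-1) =(0 6 7 8 11 9)(1 3 2 14 13)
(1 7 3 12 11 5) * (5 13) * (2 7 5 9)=[0, 5, 7, 12, 4, 1, 6, 3, 8, 2, 10, 13, 11, 9]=(1 5)(2 7 3 12 11 13 9)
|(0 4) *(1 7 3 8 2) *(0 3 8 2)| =7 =|(0 4 3 2 1 7 8)|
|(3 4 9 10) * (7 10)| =|(3 4 9 7 10)| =5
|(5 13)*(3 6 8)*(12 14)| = 6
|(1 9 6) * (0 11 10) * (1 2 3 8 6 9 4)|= 12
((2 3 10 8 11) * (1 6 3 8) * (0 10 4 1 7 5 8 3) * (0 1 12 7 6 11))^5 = ((0 10 6 1 11 2 3 4 12 7 5 8))^5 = (0 2 5 1 12 10 3 8 11 7 6 4)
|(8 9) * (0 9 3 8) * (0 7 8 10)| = 6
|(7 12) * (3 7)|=|(3 7 12)|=3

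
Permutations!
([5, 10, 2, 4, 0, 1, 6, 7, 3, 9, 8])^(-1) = (0 4 3 8 10 1 5)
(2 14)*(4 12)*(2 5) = (2 14 5)(4 12) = [0, 1, 14, 3, 12, 2, 6, 7, 8, 9, 10, 11, 4, 13, 5]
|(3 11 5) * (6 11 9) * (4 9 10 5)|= |(3 10 5)(4 9 6 11)|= 12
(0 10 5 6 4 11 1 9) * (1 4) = (0 10 5 6 1 9)(4 11) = [10, 9, 2, 3, 11, 6, 1, 7, 8, 0, 5, 4]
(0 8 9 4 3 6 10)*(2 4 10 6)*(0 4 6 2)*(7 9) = (0 8 7 9 10 4 3)(2 6) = [8, 1, 6, 0, 3, 5, 2, 9, 7, 10, 4]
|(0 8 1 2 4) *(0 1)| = |(0 8)(1 2 4)| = 6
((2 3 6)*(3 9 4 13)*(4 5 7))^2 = (2 5 4 3)(6 9 7 13)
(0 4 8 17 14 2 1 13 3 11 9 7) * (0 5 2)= [4, 13, 1, 11, 8, 2, 6, 5, 17, 7, 10, 9, 12, 3, 0, 15, 16, 14]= (0 4 8 17 14)(1 13 3 11 9 7 5 2)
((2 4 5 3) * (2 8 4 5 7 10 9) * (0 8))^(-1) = (0 3 5 2 9 10 7 4 8)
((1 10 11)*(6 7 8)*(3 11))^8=((1 10 3 11)(6 7 8))^8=(11)(6 8 7)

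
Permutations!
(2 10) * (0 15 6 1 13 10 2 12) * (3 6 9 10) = (0 15 9 10 12)(1 13 3 6) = [15, 13, 2, 6, 4, 5, 1, 7, 8, 10, 12, 11, 0, 3, 14, 9]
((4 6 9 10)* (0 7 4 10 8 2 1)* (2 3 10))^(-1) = ((0 7 4 6 9 8 3 10 2 1))^(-1) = (0 1 2 10 3 8 9 6 4 7)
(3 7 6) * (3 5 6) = (3 7)(5 6) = [0, 1, 2, 7, 4, 6, 5, 3]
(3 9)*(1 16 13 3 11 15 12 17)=(1 16 13 3 9 11 15 12 17)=[0, 16, 2, 9, 4, 5, 6, 7, 8, 11, 10, 15, 17, 3, 14, 12, 13, 1]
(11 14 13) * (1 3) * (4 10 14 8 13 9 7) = (1 3)(4 10 14 9 7)(8 13 11) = [0, 3, 2, 1, 10, 5, 6, 4, 13, 7, 14, 8, 12, 11, 9]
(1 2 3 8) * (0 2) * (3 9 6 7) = (0 2 9 6 7 3 8 1) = [2, 0, 9, 8, 4, 5, 7, 3, 1, 6]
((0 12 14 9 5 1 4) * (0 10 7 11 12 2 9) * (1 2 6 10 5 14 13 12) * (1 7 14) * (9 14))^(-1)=(0 14 2 5 4 1 9 10 6)(7 11)(12 13)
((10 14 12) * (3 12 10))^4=(14)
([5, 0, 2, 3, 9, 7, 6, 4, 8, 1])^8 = [7, 5, 2, 3, 1, 4, 6, 9, 8, 0]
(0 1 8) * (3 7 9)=[1, 8, 2, 7, 4, 5, 6, 9, 0, 3]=(0 1 8)(3 7 9)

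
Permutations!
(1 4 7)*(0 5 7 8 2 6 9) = (0 5 7 1 4 8 2 6 9) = [5, 4, 6, 3, 8, 7, 9, 1, 2, 0]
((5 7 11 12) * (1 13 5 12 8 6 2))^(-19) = ((1 13 5 7 11 8 6 2))^(-19) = (1 8 5 2 11 13 6 7)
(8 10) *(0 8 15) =[8, 1, 2, 3, 4, 5, 6, 7, 10, 9, 15, 11, 12, 13, 14, 0] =(0 8 10 15)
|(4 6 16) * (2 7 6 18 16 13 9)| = 15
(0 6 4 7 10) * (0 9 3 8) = [6, 1, 2, 8, 7, 5, 4, 10, 0, 3, 9] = (0 6 4 7 10 9 3 8)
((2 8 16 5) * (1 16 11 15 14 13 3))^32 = (1 5 8 15 13)(2 11 14 3 16)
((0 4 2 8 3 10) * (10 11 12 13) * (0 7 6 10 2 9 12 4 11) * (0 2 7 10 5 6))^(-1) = ((0 11 4 9 12 13 7)(2 8 3)(5 6))^(-1) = (0 7 13 12 9 4 11)(2 3 8)(5 6)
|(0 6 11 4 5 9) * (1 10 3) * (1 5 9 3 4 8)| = |(0 6 11 8 1 10 4 9)(3 5)| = 8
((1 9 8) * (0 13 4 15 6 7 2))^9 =(0 4 6 2 13 15 7)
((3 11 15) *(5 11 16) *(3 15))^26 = (3 5)(11 16)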